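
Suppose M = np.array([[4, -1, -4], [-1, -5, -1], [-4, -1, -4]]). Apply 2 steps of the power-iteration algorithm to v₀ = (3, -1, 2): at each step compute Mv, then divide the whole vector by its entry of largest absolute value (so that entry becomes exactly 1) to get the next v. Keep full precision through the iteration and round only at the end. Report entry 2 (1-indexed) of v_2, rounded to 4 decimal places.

0.1458

Mv0 = (5.00000, 0.00000, -19.00000); divide by -19.00000 → v1 = (-0.26316, 0.00000, 1.00000)
Mv1 = (-5.05263, -0.73684, -2.94737); divide by -5.05263 → v2 = (1.00000, 0.14583, 0.58333)
Requested entry of v2: 14/96 = 0.1458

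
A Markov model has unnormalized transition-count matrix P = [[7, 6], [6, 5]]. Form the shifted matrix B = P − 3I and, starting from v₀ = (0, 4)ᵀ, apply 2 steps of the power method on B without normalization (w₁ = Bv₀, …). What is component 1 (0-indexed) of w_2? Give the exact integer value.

B = P − 3I has rows (4, 6); (6, 2)
w1 = Bv₀ = (4·0 + 6·4; 6·0 + 2·4) = (24, 8)
w2 = Bw1 = (4·24 + 6·8; 6·24 + 2·8) = (144, 160)
Requested component of w2: 160

160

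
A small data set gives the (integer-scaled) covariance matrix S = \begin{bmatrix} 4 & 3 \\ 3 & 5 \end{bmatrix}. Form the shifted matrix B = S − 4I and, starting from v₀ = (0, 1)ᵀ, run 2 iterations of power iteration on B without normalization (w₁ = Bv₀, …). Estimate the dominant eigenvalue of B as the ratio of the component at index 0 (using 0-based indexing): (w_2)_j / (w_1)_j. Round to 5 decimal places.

B = S − 4I has rows (0, 3); (3, 1)
w1 = Bv₀ = (0·0 + 3·1; 3·0 + 1·1) = (3, 1)
w2 = Bw1 = (0·3 + 3·1; 3·3 + 1·1) = (3, 10)
Ratio: 3/3 = 1.00000

μ ≈ 1.00000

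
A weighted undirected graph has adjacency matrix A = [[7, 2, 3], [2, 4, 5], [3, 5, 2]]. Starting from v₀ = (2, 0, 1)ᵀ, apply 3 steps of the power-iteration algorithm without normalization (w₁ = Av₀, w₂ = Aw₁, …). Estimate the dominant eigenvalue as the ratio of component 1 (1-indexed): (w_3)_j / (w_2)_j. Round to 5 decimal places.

10.45342

w1 = Av₀ = (17, 9, 8)
w2 = Aw1 = (161, 110, 112)
w3 = Aw2 = (1683, 1322, 1257)
Ratio at component: 1683 / 161 = 10.45342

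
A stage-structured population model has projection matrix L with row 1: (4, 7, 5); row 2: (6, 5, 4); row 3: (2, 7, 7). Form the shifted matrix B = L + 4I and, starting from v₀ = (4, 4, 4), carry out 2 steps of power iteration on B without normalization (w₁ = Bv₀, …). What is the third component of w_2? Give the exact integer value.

1572

B = L + 4I has rows (8, 7, 5); (6, 9, 4); (2, 7, 11)
w1 = Bv₀ = (80, 76, 80)
w2 = Bw1 = (1572, 1484, 1572)
Requested component of w2: 1572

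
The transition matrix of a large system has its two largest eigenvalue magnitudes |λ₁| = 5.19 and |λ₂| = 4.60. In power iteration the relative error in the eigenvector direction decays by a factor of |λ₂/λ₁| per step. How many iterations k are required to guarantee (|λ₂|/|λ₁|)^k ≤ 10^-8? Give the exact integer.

|λ₂/λ₁| = 4.60/5.19 = 0.88632
Need k ≥ ln(10^-8) / ln(0.88632) = -18.4207 / -0.1207 ≈ 152.644
Smallest integer k satisfying the bound: 153

153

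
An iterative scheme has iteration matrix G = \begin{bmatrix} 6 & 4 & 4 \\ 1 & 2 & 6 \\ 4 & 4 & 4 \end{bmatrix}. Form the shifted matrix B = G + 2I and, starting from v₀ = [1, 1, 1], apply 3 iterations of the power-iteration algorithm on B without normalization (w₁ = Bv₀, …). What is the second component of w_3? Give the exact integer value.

B = G + 2I has rows (8, 4, 4); (1, 4, 6); (4, 4, 6)
w1 = Bv₀ = (16, 11, 14)
w2 = Bw1 = (228, 144, 192)
w3 = Bw2 = (3168, 1956, 2640)
Requested component of w3: 1956

1956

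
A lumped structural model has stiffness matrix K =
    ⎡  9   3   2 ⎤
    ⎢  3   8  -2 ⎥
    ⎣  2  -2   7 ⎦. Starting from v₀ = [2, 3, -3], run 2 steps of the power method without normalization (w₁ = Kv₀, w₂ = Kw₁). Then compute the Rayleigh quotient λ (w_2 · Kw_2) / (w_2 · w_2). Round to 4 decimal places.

λ ≈ 10.8626

w1 = Kv₀ = (21, 36, -23)
w2 = Kw1 = (251, 397, -191)
Kw2 = (3068, 4311, -1629)
w2·Kw2 = 251·3068 + 397·4311 + (-191)·(-1629) = 2792674; w2·w2 = 251·251 + 397·397 + (-191)·(-191) = 257091
λ ≈ 2792674/257091 = 10.8626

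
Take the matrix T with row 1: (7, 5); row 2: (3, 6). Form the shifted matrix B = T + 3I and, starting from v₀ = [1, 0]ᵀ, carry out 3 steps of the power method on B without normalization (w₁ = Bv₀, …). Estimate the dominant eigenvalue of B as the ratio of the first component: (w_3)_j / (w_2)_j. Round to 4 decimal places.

12.4783

B = T + 3I has rows (10, 5); (3, 9)
w1 = Bv₀ = (10·1 + 5·0; 3·1 + 9·0) = (10, 3)
w2 = Bw1 = (10·10 + 5·3; 3·10 + 9·3) = (115, 57)
w3 = Bw2 = (1435, 858)
Ratio: 1435/115 = 12.4783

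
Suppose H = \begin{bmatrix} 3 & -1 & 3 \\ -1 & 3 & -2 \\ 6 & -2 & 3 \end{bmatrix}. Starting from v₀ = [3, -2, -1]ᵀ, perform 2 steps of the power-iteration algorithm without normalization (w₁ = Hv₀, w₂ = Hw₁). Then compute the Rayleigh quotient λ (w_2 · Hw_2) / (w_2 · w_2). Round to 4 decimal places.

8.2259

w1 = Hv₀ = (8, -7, 19)
w2 = Hw1 = (88, -67, 119)
Hw2 = (688, -527, 1019)
w2·Hw2 = 88·688 + (-67)·(-527) + 119·1019 = 217114; w2·w2 = 88·88 + (-67)·(-67) + 119·119 = 26394
λ ≈ 217114/26394 = 8.2259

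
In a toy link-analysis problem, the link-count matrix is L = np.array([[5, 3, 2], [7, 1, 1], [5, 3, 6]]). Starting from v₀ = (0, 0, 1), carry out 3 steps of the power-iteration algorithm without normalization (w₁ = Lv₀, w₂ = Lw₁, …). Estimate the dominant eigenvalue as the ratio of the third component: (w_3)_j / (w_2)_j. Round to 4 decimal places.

w1 = Lv₀ = (5·0 + 3·0 + 2·1; 7·0 + 1·0 + 1·1; 5·0 + 3·0 + 6·1) = (2, 1, 6)
w2 = Lw1 = (5·2 + 3·1 + 2·6; 7·2 + 1·1 + 1·6; 5·2 + 3·1 + 6·6) = (25, 21, 49)
w3 = Lw2 = (286, 245, 482)
Ratio at component: 482 / 49 = 9.8367

9.8367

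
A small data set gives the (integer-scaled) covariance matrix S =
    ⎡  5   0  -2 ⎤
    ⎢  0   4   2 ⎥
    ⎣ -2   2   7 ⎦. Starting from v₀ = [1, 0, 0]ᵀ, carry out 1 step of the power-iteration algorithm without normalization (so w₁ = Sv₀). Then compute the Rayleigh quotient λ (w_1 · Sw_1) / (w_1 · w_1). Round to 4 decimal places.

6.6552

w1 = Sv₀ = (5, 0, -2)
Sw1 = (29, -4, -24)
w1·Sw1 = 5·29 + 0·(-4) + (-2)·(-24) = 193; w1·w1 = 5·5 + 0·0 + (-2)·(-2) = 29
λ ≈ 193/29 = 6.6552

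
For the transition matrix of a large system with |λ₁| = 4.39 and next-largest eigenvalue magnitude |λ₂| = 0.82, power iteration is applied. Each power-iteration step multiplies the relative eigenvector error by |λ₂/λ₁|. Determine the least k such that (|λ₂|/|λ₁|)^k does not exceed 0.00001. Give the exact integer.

7

|λ₂/λ₁| = 0.82/4.39 = 0.18679
Need k ≥ ln(0.00001) / ln(0.18679) = -11.5129 / -1.6778 ≈ 6.862
Smallest integer k satisfying the bound: 7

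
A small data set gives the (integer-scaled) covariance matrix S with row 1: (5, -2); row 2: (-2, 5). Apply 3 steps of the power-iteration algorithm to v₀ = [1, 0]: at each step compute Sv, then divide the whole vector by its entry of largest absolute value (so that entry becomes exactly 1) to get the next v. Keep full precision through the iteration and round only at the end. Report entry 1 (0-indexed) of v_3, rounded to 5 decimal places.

Sv0 = (5.000000, -2.000000); divide by 5.000000 → v1 = (1.000000, -0.400000)
Sv1 = (5.800000, -4.000000); divide by 5.800000 → v2 = (1.000000, -0.689655)
Sv2 = (6.379310, -5.448276); divide by 6.379310 → v3 = (1.000000, -0.854054)
Requested entry of v3: -158/185 = -0.85405

-0.85405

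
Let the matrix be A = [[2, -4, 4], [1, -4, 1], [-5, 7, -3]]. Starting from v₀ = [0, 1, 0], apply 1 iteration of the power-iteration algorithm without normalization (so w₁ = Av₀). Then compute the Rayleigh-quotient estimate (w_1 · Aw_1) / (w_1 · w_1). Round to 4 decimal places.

w1 = Av₀ = (-4, -4, 7)
Aw1 = (36, 19, -29)
w1·Aw1 = (-4)·36 + (-4)·19 + 7·(-29) = -423; w1·w1 = (-4)·(-4) + (-4)·(-4) + 7·7 = 81
λ ≈ -423/81 = -5.2222

-5.2222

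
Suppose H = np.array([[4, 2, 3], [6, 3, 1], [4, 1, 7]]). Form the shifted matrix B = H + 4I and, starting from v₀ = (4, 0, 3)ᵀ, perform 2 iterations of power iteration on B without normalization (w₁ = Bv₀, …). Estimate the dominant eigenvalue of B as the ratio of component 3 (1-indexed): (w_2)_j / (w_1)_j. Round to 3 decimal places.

μ ≈ 14.898

B = H + 4I has rows (8, 2, 3); (6, 7, 1); (4, 1, 11)
w1 = Bv₀ = (8·4 + 2·0 + 3·3; 6·4 + 7·0 + 1·3; 4·4 + 1·0 + 11·3) = (41, 27, 49)
w2 = Bw1 = (8·41 + 2·27 + 3·49; 6·41 + 7·27 + 1·49; 4·41 + 1·27 + 11·49) = (529, 484, 730)
Ratio: 730/49 = 14.898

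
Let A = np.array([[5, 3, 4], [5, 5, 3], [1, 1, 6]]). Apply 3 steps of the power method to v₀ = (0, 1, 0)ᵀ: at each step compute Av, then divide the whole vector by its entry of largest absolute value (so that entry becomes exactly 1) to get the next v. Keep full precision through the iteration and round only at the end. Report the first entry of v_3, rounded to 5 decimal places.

0.83138

Av0 = (3.000000, 5.000000, 1.000000); divide by 5.000000 → v1 = (0.600000, 1.000000, 0.200000)
Av1 = (6.800000, 8.600000, 2.800000); divide by 8.600000 → v2 = (0.790698, 1.000000, 0.325581)
Av2 = (8.255814, 9.930233, 3.744186); divide by 9.930233 → v3 = (0.831382, 1.000000, 0.377049)
Requested entry of v3: 355/427 = 0.83138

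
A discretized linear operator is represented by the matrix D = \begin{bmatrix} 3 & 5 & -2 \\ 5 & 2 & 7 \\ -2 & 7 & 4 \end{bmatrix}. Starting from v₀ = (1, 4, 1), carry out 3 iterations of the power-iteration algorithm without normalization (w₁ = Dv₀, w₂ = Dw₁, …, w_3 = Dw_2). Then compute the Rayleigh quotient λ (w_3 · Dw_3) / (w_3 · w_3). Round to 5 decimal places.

w1 = Dv₀ = (3·1 + 5·4 + (-2)·1; 5·1 + 2·4 + 7·1; (-2)·1 + 7·4 + 4·1) = (21, 20, 30)
w2 = Dw1 = (3·21 + 5·20 + (-2)·30; 5·21 + 2·20 + 7·30; (-2)·21 + 7·20 + 4·30) = (103, 355, 218)
w3 = Dw2 = (1648, 2751, 3151)
Dw3 = (12397, 35799, 28565)
w3·Dw3 = 1648·12397 + 2751·35799 + 3151·28565 = 208921620; w3·w3 = 1648·1648 + 2751·2751 + 3151·3151 = 20212706
λ ≈ 208921620/20212706 = 10.33615

10.33615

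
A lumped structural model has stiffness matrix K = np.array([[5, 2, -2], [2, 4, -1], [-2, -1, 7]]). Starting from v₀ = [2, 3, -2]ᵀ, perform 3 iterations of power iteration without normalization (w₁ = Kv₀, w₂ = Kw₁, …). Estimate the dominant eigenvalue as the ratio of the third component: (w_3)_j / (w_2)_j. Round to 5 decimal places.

w1 = Kv₀ = (20, 18, -21)
w2 = Kw1 = (178, 133, -205)
w3 = Kw2 = (1566, 1093, -1924)
Ratio at component: -1924 / -205 = 9.38537

9.38537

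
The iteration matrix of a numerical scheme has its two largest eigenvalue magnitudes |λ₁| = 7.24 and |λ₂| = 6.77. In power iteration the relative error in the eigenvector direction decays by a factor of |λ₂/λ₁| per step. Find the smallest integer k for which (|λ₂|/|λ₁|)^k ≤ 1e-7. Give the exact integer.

241

|λ₂/λ₁| = 6.77/7.24 = 0.93508
Need k ≥ ln(1e-7) / ln(0.93508) = -16.1181 / -0.0671 ≈ 240.138
Smallest integer k satisfying the bound: 241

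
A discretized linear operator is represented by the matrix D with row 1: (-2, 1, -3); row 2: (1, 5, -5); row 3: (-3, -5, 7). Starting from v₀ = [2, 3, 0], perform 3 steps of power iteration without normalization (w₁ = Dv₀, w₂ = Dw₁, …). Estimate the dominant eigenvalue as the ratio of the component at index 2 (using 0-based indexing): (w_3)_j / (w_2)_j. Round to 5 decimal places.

λ ≈ 12.20087

w1 = Dv₀ = (-1, 17, -21)
w2 = Dw1 = (82, 189, -229)
w3 = Dw2 = (712, 2172, -2794)
Ratio at component: -2794 / -229 = 12.20087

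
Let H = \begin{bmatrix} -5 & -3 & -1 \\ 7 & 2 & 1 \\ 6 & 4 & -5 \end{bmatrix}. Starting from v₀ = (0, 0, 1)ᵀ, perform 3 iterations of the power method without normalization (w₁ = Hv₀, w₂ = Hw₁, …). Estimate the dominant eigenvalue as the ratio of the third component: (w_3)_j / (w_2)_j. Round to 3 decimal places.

λ ≈ -4.913

w1 = Hv₀ = ((-5)·0 + (-3)·0 + (-1)·1; 7·0 + 2·0 + 1·1; 6·0 + 4·0 + (-5)·1) = (-1, 1, -5)
w2 = Hw1 = ((-5)·(-1) + (-3)·1 + (-1)·(-5); 7·(-1) + 2·1 + 1·(-5); 6·(-1) + 4·1 + (-5)·(-5)) = (7, -10, 23)
w3 = Hw2 = (-28, 52, -113)
Ratio at component: -113 / 23 = -4.913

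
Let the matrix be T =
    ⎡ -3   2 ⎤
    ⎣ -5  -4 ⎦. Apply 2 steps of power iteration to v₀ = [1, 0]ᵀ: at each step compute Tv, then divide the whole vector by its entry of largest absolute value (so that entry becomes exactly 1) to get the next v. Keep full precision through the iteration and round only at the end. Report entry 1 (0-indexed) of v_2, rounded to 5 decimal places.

1.00000

Tv0 = (-3.000000, -5.000000); divide by -5.000000 → v1 = (0.600000, 1.000000)
Tv1 = (0.200000, -7.000000); divide by -7.000000 → v2 = (-0.028571, 1.000000)
Requested entry of v2: 35/35 = 1.00000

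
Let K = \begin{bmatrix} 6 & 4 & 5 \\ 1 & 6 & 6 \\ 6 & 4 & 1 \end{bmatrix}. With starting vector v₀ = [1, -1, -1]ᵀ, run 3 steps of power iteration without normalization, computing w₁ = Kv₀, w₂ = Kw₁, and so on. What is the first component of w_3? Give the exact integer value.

-899

w1 = Kv₀ = (-3, -11, 1)
w2 = Kw1 = (-57, -63, -61)
w3 = Kw2 = (-899, -801, -655)
The requested component of w3 is -899.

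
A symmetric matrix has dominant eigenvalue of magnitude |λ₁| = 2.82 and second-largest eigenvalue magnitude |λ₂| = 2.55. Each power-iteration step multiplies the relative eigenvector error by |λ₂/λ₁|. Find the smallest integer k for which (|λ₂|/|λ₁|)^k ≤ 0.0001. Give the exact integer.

92

|λ₂/λ₁| = 2.55/2.82 = 0.90426
Need k ≥ ln(0.0001) / ln(0.90426) = -9.2103 / -0.1006 ≈ 91.514
Smallest integer k satisfying the bound: 92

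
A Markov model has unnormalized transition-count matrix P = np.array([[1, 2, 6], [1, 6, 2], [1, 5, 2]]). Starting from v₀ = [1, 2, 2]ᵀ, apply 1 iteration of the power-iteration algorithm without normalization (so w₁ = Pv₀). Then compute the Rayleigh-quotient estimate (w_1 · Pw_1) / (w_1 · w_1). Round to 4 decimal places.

w1 = Pv₀ = (1·1 + 2·2 + 6·2; 1·1 + 6·2 + 2·2; 1·1 + 5·2 + 2·2) = (17, 17, 15)
Pw1 = (141, 149, 132)
w1·Pw1 = 17·141 + 17·149 + 15·132 = 6910; w1·w1 = 17·17 + 17·17 + 15·15 = 803
λ ≈ 6910/803 = 8.6052

λ ≈ 8.6052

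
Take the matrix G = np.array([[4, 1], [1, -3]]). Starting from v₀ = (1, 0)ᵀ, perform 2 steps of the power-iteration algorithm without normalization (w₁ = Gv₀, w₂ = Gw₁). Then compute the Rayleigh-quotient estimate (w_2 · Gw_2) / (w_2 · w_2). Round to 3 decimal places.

4.093

w1 = Gv₀ = (4, 1)
w2 = Gw1 = (17, 1)
Gw2 = (69, 14)
w2·Gw2 = 17·69 + 1·14 = 1187; w2·w2 = 17·17 + 1·1 = 290
λ ≈ 1187/290 = 4.093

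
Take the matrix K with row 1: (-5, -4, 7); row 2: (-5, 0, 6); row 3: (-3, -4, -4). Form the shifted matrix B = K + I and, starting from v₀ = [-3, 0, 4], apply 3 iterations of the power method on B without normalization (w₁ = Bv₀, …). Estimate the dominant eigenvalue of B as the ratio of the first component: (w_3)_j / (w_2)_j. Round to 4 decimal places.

B = K + I has rows (-4, -4, 7); (-5, 1, 6); (-3, -4, -3)
w1 = Bv₀ = (40, 39, -3)
w2 = Bw1 = (-337, -179, -267)
w3 = Bw2 = (195, -96, 2528)
Ratio: 195/-337 = -0.5786

-0.5786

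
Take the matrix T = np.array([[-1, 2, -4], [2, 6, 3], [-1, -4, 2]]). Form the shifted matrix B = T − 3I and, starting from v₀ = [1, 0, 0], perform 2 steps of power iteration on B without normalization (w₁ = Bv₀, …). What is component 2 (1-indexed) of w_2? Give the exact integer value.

B = T − 3I has rows (-4, 2, -4); (2, 3, 3); (-1, -4, -1)
w1 = Bv₀ = (-4, 2, -1)
w2 = Bw1 = (24, -5, -3)
Requested component of w2: -5

-5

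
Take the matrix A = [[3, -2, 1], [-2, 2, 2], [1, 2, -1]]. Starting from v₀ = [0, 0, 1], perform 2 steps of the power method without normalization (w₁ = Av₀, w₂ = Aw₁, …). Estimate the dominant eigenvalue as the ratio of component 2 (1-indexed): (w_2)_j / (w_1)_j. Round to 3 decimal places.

0.000

w1 = Av₀ = (3·0 + (-2)·0 + 1·1; (-2)·0 + 2·0 + 2·1; 1·0 + 2·0 + (-1)·1) = (1, 2, -1)
w2 = Aw1 = (3·1 + (-2)·2 + 1·(-1); (-2)·1 + 2·2 + 2·(-1); 1·1 + 2·2 + (-1)·(-1)) = (-2, 0, 6)
Ratio at component: 0 / 2 = 0.000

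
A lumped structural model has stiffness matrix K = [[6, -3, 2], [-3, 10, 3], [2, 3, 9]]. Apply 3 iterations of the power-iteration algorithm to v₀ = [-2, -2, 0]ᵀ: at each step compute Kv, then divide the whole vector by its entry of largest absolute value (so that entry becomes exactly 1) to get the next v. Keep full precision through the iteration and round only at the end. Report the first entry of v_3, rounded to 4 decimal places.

Kv0 = (-6.00000, -14.00000, -10.00000); divide by -14.00000 → v1 = (0.42857, 1.00000, 0.71429)
Kv1 = (1.00000, 10.85714, 10.28571); divide by 10.85714 → v2 = (0.09211, 1.00000, 0.94737)
Kv2 = (-0.55263, 12.56579, 11.71053); divide by 12.56579 → v3 = (-0.04398, 1.00000, 0.93194)
Requested entry of v3: 84/-1910 = -0.0440

-0.0440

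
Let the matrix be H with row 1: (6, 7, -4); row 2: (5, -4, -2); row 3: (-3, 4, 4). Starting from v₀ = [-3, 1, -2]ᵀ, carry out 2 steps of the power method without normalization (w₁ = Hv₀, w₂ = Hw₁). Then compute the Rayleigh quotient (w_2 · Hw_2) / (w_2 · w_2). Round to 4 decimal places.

1.2537

w1 = Hv₀ = (6·(-3) + 7·1 + (-4)·(-2); 5·(-3) + (-4)·1 + (-2)·(-2); (-3)·(-3) + 4·1 + 4·(-2)) = (-3, -15, 5)
w2 = Hw1 = (6·(-3) + 7·(-15) + (-4)·5; 5·(-3) + (-4)·(-15) + (-2)·5; (-3)·(-3) + 4·(-15) + 4·5) = (-143, 35, -31)
Hw2 = (-489, -793, 445)
w2·Hw2 = (-143)·(-489) + 35·(-793) + (-31)·445 = 28377; w2·w2 = (-143)·(-143) + 35·35 + (-31)·(-31) = 22635
λ ≈ 28377/22635 = 1.2537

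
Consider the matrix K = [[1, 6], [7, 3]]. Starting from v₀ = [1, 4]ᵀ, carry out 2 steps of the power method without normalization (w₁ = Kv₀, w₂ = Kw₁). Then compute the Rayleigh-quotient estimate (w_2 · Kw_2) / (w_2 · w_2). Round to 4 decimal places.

λ ≈ 8.2031

w1 = Kv₀ = (1·1 + 6·4; 7·1 + 3·4) = (25, 19)
w2 = Kw1 = (1·25 + 6·19; 7·25 + 3·19) = (139, 232)
Kw2 = (1531, 1669)
w2·Kw2 = 139·1531 + 232·1669 = 600017; w2·w2 = 139·139 + 232·232 = 73145
λ ≈ 600017/73145 = 8.2031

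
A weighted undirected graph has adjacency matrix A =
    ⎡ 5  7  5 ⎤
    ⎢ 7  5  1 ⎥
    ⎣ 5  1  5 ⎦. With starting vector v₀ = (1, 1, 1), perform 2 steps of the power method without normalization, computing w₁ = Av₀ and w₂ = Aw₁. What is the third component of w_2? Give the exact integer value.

153

w1 = Av₀ = (5·1 + 7·1 + 5·1; 7·1 + 5·1 + 1·1; 5·1 + 1·1 + 5·1) = (17, 13, 11)
w2 = Aw1 = (5·17 + 7·13 + 5·11; 7·17 + 5·13 + 1·11; 5·17 + 1·13 + 5·11) = (231, 195, 153)
The requested component of w2 is 153.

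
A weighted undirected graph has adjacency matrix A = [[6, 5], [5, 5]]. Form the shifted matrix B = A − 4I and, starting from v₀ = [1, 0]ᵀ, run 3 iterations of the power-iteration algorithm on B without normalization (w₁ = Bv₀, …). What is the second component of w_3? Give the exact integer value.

B = A − 4I has rows (2, 5); (5, 1)
w1 = Bv₀ = (2, 5)
w2 = Bw1 = (29, 15)
w3 = Bw2 = (133, 160)
Requested component of w3: 160

160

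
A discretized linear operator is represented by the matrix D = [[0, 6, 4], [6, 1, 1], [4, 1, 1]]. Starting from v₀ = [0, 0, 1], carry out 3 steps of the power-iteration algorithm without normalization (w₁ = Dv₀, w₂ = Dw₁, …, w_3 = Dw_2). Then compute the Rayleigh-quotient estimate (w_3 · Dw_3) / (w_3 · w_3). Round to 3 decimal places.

λ ≈ 6.773

w1 = Dv₀ = (4, 1, 1)
w2 = Dw1 = (10, 26, 18)
w3 = Dw2 = (228, 104, 84)
Dw3 = (960, 1556, 1100)
w3·Dw3 = 228·960 + 104·1556 + 84·1100 = 473104; w3·w3 = 228·228 + 104·104 + 84·84 = 69856
λ ≈ 473104/69856 = 6.773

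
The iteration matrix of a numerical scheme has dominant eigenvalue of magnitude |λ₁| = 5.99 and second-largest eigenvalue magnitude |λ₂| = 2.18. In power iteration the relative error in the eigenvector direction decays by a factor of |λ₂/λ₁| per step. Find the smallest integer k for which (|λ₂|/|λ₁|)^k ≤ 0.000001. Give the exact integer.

14

|λ₂/λ₁| = 2.18/5.99 = 0.36394
Need k ≥ ln(0.000001) / ln(0.36394) = -13.8155 / -1.0108 ≈ 13.668
Smallest integer k satisfying the bound: 14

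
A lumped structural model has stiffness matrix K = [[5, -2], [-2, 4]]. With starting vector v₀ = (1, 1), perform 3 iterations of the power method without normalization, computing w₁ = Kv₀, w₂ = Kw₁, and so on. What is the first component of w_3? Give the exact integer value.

w1 = Kv₀ = (3, 2)
w2 = Kw1 = (11, 2)
w3 = Kw2 = (51, -14)
The requested component of w3 is 51.

51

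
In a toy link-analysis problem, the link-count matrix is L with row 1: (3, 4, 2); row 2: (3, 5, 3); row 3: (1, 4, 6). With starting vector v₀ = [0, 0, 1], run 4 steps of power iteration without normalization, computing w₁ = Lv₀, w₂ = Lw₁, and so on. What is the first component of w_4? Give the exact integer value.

w1 = Lv₀ = (2, 3, 6)
w2 = Lw1 = (30, 39, 50)
w3 = Lw2 = (346, 435, 486)
w4 = Lw3 = (3750, 4671, 5002)
The requested component of w4 is 3750.

3750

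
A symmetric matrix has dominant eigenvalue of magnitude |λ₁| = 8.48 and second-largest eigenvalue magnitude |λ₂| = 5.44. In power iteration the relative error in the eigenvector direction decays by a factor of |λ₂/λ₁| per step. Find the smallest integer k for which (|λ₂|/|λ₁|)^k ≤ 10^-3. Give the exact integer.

16

|λ₂/λ₁| = 5.44/8.48 = 0.64151
Need k ≥ ln(10^-3) / ln(0.64151) = -6.9078 / -0.4439 ≈ 15.560
Smallest integer k satisfying the bound: 16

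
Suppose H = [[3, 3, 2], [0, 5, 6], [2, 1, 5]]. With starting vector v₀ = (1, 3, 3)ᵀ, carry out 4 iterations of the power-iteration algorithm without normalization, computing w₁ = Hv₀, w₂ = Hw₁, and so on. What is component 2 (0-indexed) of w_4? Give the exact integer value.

w1 = Hv₀ = (3·1 + 3·3 + 2·3; 0·1 + 5·3 + 6·3; 2·1 + 1·3 + 5·3) = (18, 33, 20)
w2 = Hw1 = (3·18 + 3·33 + 2·20; 0·18 + 5·33 + 6·20; 2·18 + 1·33 + 5·20) = (193, 285, 169)
w3 = Hw2 = (1772, 2439, 1516)
w4 = Hw3 = (15665, 21291, 13563)
The requested component of w4 is 13563.

13563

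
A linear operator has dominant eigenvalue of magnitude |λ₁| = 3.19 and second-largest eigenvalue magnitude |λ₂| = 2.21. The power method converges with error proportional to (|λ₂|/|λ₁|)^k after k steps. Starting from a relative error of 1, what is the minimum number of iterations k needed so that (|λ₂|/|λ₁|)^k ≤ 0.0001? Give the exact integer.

26

|λ₂/λ₁| = 2.21/3.19 = 0.69279
Need k ≥ ln(0.0001) / ln(0.69279) = -9.2103 / -0.3670 ≈ 25.094
Smallest integer k satisfying the bound: 26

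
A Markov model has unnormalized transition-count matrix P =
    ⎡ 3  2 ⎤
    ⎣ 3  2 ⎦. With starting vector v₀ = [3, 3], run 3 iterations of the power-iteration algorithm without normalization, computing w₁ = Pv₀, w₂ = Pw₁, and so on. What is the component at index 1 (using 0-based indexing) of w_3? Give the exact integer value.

w1 = Pv₀ = (3·3 + 2·3; 3·3 + 2·3) = (15, 15)
w2 = Pw1 = (3·15 + 2·15; 3·15 + 2·15) = (75, 75)
w3 = Pw2 = (375, 375)
The requested component of w3 is 375.

375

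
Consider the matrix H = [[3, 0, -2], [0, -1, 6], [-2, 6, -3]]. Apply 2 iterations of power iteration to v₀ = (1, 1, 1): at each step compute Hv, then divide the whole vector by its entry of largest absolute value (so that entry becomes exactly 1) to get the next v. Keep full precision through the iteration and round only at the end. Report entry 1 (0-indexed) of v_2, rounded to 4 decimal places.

0.0400

Hv0 = (1.00000, 5.00000, 1.00000); divide by 5.00000 → v1 = (0.20000, 1.00000, 0.20000)
Hv1 = (0.20000, 0.20000, 5.00000); divide by 5.00000 → v2 = (0.04000, 0.04000, 1.00000)
Requested entry of v2: 1/25 = 0.0400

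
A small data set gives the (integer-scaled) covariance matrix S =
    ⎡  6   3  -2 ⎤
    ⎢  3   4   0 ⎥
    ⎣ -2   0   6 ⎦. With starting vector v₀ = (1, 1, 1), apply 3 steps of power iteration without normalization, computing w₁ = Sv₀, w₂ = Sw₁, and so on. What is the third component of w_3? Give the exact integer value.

-50

w1 = Sv₀ = (7, 7, 4)
w2 = Sw1 = (55, 49, 10)
w3 = Sw2 = (457, 361, -50)
The requested component of w3 is -50.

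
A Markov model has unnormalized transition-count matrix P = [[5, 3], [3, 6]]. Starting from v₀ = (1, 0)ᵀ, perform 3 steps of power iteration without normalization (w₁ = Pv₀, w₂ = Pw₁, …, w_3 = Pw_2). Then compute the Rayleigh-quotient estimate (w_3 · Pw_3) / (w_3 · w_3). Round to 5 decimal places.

w1 = Pv₀ = (5·1 + 3·0; 3·1 + 6·0) = (5, 3)
w2 = Pw1 = (5·5 + 3·3; 3·5 + 6·3) = (34, 33)
w3 = Pw2 = (269, 300)
Pw3 = (2245, 2607)
w3·Pw3 = 269·2245 + 300·2607 = 1386005; w3·w3 = 269·269 + 300·300 = 162361
λ ≈ 1386005/162361 = 8.53656

8.53656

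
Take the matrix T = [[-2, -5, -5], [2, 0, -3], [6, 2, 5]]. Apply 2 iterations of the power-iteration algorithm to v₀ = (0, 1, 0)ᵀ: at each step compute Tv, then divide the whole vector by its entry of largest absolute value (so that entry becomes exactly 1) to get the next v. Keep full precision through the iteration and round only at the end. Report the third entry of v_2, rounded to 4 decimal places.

Tv0 = (-5.00000, 0.00000, 2.00000); divide by -5.00000 → v1 = (1.00000, 0.00000, -0.40000)
Tv1 = (0.00000, 3.20000, 4.00000); divide by 4.00000 → v2 = (0.00000, 0.80000, 1.00000)
Requested entry of v2: -20/-20 = 1.0000

1.0000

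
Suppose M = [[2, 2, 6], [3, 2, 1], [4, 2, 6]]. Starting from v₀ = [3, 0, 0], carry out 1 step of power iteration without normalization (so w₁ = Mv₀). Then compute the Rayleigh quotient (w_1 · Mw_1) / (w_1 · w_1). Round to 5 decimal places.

λ ≈ 9.24138

w1 = Mv₀ = (6, 9, 12)
Mw1 = (102, 48, 114)
w1·Mw1 = 6·102 + 9·48 + 12·114 = 2412; w1·w1 = 6·6 + 9·9 + 12·12 = 261
λ ≈ 2412/261 = 9.24138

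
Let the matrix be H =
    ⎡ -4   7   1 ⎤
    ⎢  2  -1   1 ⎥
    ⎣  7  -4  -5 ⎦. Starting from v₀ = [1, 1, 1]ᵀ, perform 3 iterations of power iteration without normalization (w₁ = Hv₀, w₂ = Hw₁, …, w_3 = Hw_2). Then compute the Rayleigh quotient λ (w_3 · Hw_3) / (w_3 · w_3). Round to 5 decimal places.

-6.97099

w1 = Hv₀ = ((-4)·1 + 7·1 + 1·1; 2·1 + (-1)·1 + 1·1; 7·1 + (-4)·1 + (-5)·1) = (4, 2, -2)
w2 = Hw1 = ((-4)·4 + 7·2 + 1·(-2); 2·4 + (-1)·2 + 1·(-2); 7·4 + (-4)·2 + (-5)·(-2)) = (-4, 4, 30)
w3 = Hw2 = (74, 18, -194)
Hw3 = (-364, -64, 1416)
w3·Hw3 = 74·(-364) + 18·(-64) + (-194)·1416 = -302792; w3·w3 = 74·74 + 18·18 + (-194)·(-194) = 43436
λ ≈ -302792/43436 = -6.97099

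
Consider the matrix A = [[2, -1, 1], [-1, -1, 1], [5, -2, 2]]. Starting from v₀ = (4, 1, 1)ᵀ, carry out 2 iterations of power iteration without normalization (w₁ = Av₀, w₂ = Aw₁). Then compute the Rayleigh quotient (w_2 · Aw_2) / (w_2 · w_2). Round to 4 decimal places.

λ ≈ 3.8400

w1 = Av₀ = (2·4 + (-1)·1 + 1·1; (-1)·4 + (-1)·1 + 1·1; 5·4 + (-2)·1 + 2·1) = (8, -4, 20)
w2 = Aw1 = (2·8 + (-1)·(-4) + 1·20; (-1)·8 + (-1)·(-4) + 1·20; 5·8 + (-2)·(-4) + 2·20) = (40, 16, 88)
Aw2 = (152, 32, 344)
w2·Aw2 = 40·152 + 16·32 + 88·344 = 36864; w2·w2 = 40·40 + 16·16 + 88·88 = 9600
λ ≈ 36864/9600 = 3.8400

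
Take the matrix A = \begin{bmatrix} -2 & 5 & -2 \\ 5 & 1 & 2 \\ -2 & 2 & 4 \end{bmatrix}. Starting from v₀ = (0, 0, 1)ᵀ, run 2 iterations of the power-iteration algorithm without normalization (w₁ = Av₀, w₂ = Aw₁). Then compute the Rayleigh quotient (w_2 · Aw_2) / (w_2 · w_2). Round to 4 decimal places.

w1 = Av₀ = (-2, 2, 4)
w2 = Aw1 = (6, 0, 24)
Aw2 = (-60, 78, 84)
w2·Aw2 = 6·(-60) + 0·78 + 24·84 = 1656; w2·w2 = 6·6 + 0·0 + 24·24 = 612
λ ≈ 1656/612 = 2.7059

λ ≈ 2.7059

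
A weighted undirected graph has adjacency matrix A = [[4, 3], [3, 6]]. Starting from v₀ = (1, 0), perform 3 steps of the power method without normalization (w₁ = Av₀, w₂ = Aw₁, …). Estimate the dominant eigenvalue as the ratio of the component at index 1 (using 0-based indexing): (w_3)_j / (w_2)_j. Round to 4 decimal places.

λ ≈ 8.5000

w1 = Av₀ = (4, 3)
w2 = Aw1 = (25, 30)
w3 = Aw2 = (190, 255)
Ratio at component: 255 / 30 = 8.5000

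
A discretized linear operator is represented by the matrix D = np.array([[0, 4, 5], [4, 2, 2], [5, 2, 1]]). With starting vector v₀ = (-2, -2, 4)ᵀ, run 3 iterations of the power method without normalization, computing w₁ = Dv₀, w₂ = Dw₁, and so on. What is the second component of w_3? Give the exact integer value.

-140

w1 = Dv₀ = (0·(-2) + 4·(-2) + 5·4; 4·(-2) + 2·(-2) + 2·4; 5·(-2) + 2·(-2) + 1·4) = (12, -4, -10)
w2 = Dw1 = (0·12 + 4·(-4) + 5·(-10); 4·12 + 2·(-4) + 2·(-10); 5·12 + 2·(-4) + 1·(-10)) = (-66, 20, 42)
w3 = Dw2 = (290, -140, -248)
The requested component of w3 is -140.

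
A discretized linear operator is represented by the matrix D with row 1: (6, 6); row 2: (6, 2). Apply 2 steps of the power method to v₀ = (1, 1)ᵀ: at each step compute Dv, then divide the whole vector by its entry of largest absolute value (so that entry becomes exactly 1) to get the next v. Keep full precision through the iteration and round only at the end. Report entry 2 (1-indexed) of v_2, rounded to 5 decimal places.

0.73333

Dv0 = (12.000000, 8.000000); divide by 12.000000 → v1 = (1.000000, 0.666667)
Dv1 = (10.000000, 7.333333); divide by 10.000000 → v2 = (1.000000, 0.733333)
Requested entry of v2: 88/120 = 0.73333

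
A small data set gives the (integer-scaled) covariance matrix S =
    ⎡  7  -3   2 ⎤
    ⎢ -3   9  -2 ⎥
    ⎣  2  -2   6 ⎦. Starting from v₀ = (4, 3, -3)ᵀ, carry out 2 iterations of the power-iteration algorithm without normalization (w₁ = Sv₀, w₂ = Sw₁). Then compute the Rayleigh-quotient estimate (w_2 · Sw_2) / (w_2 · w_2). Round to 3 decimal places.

10.095

w1 = Sv₀ = (13, 21, -16)
w2 = Sw1 = (-4, 182, -112)
Sw2 = (-798, 1874, -1044)
w2·Sw2 = (-4)·(-798) + 182·1874 + (-112)·(-1044) = 461188; w2·w2 = (-4)·(-4) + 182·182 + (-112)·(-112) = 45684
λ ≈ 461188/45684 = 10.095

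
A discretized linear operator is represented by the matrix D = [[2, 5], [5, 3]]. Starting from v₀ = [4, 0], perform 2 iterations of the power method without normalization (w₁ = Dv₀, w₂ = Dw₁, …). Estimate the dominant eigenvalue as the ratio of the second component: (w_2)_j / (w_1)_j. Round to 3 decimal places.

w1 = Dv₀ = (2·4 + 5·0; 5·4 + 3·0) = (8, 20)
w2 = Dw1 = (2·8 + 5·20; 5·8 + 3·20) = (116, 100)
Ratio at component: 100 / 20 = 5.000

5.000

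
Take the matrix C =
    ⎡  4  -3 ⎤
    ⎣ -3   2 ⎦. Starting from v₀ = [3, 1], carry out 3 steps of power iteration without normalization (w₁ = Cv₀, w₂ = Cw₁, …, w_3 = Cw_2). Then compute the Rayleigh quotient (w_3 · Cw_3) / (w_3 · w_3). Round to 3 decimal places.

w1 = Cv₀ = (4·3 + (-3)·1; (-3)·3 + 2·1) = (9, -7)
w2 = Cw1 = (4·9 + (-3)·(-7); (-3)·9 + 2·(-7)) = (57, -41)
w3 = Cw2 = (351, -253)
Cw3 = (2163, -1559)
w3·Cw3 = 351·2163 + (-253)·(-1559) = 1153640; w3·w3 = 351·351 + (-253)·(-253) = 187210
λ ≈ 1153640/187210 = 6.162

λ ≈ 6.162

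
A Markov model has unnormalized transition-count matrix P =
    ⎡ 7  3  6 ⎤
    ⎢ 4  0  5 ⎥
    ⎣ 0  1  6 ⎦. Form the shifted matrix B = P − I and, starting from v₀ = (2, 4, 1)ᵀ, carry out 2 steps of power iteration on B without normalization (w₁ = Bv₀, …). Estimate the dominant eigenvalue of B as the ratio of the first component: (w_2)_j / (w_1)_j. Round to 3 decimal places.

B = P − I has rows (6, 3, 6); (4, -1, 5); (0, 1, 5)
w1 = Bv₀ = (6·2 + 3·4 + 6·1; 4·2 + (-1)·4 + 5·1; 0·2 + 1·4 + 5·1) = (30, 9, 9)
w2 = Bw1 = (6·30 + 3·9 + 6·9; 4·30 + (-1)·9 + 5·9; 0·30 + 1·9 + 5·9) = (261, 156, 54)
Ratio: 261/30 = 8.700

8.700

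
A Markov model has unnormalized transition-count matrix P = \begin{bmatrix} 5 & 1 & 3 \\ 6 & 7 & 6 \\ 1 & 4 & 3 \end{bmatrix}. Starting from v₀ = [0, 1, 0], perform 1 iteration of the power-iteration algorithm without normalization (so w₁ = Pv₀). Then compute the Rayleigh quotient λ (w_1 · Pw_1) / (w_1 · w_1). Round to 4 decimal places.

11.2273

w1 = Pv₀ = (5·0 + 1·1 + 3·0; 6·0 + 7·1 + 6·0; 1·0 + 4·1 + 3·0) = (1, 7, 4)
Pw1 = (24, 79, 41)
w1·Pw1 = 1·24 + 7·79 + 4·41 = 741; w1·w1 = 1·1 + 7·7 + 4·4 = 66
λ ≈ 741/66 = 11.2273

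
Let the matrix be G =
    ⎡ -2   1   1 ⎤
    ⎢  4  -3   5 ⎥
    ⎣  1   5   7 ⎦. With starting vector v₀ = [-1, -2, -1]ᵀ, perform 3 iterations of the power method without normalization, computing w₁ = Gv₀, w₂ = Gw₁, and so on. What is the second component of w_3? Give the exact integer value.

w1 = Gv₀ = ((-2)·(-1) + 1·(-2) + 1·(-1); 4·(-1) + (-3)·(-2) + 5·(-1); 1·(-1) + 5·(-2) + 7·(-1)) = (-1, -3, -18)
w2 = Gw1 = ((-2)·(-1) + 1·(-3) + 1·(-18); 4·(-1) + (-3)·(-3) + 5·(-18); 1·(-1) + 5·(-3) + 7·(-18)) = (-19, -85, -142)
w3 = Gw2 = (-189, -531, -1438)
The requested component of w3 is -531.

-531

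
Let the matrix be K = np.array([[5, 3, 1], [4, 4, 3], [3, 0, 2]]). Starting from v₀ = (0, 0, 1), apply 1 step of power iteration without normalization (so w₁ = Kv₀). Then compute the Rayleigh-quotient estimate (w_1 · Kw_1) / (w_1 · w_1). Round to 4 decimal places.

6.8571

w1 = Kv₀ = (1, 3, 2)
Kw1 = (16, 22, 7)
w1·Kw1 = 1·16 + 3·22 + 2·7 = 96; w1·w1 = 1·1 + 3·3 + 2·2 = 14
λ ≈ 96/14 = 6.8571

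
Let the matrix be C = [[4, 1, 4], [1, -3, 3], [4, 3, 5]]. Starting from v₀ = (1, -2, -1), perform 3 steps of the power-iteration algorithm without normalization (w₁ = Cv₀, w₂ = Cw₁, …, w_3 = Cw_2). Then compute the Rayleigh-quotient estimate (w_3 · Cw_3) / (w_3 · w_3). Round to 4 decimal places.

λ ≈ 8.7003

w1 = Cv₀ = (4·1 + 1·(-2) + 4·(-1); 1·1 + (-3)·(-2) + 3·(-1); 4·1 + 3·(-2) + 5·(-1)) = (-2, 4, -7)
w2 = Cw1 = (4·(-2) + 1·4 + 4·(-7); 1·(-2) + (-3)·4 + 3·(-7); 4·(-2) + 3·4 + 5·(-7)) = (-32, -35, -31)
w3 = Cw2 = (-287, -20, -388)
Cw3 = (-2720, -1391, -3148)
w3·Cw3 = (-287)·(-2720) + (-20)·(-1391) + (-388)·(-3148) = 2029884; w3·w3 = (-287)·(-287) + (-20)·(-20) + (-388)·(-388) = 233313
λ ≈ 2029884/233313 = 8.7003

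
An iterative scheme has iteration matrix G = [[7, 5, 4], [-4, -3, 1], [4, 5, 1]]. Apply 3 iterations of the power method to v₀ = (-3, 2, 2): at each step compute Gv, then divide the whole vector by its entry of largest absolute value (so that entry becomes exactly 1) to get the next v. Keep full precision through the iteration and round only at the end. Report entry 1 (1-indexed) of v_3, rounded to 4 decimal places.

1.0000

Gv0 = (-3.00000, 8.00000, 0.00000); divide by 8.00000 → v1 = (-0.37500, 1.00000, 0.00000)
Gv1 = (2.37500, -1.50000, 3.50000); divide by 3.50000 → v2 = (0.67857, -0.42857, 1.00000)
Gv2 = (6.60714, -0.42857, 1.57143); divide by 6.60714 → v3 = (1.00000, -0.06486, 0.23784)
Requested entry of v3: 185/185 = 1.0000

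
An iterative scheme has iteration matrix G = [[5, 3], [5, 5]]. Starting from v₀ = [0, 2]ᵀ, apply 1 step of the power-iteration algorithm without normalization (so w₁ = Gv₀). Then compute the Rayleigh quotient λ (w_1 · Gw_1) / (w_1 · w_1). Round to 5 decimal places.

w1 = Gv₀ = (5·0 + 3·2; 5·0 + 5·2) = (6, 10)
Gw1 = (60, 80)
w1·Gw1 = 6·60 + 10·80 = 1160; w1·w1 = 6·6 + 10·10 = 136
λ ≈ 1160/136 = 8.52941

8.52941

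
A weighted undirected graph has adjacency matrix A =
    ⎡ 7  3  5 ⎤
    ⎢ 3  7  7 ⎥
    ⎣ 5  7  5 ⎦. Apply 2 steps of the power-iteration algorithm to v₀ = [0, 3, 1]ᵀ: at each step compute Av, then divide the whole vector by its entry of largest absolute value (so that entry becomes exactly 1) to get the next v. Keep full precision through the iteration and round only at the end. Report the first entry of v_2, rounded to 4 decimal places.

0.7429

Av0 = (14.00000, 28.00000, 26.00000); divide by 28.00000 → v1 = (0.50000, 1.00000, 0.92857)
Av1 = (11.14286, 15.00000, 14.14286); divide by 15.00000 → v2 = (0.74286, 1.00000, 0.94286)
Requested entry of v2: 312/420 = 0.7429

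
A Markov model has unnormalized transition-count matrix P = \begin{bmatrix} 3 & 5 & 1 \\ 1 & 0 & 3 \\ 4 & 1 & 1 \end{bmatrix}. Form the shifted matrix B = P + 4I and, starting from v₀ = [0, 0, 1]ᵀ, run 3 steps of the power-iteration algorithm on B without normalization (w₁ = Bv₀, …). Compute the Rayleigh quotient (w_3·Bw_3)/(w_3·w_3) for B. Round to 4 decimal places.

B = P + 4I has rows (7, 5, 1); (1, 4, 3); (4, 1, 5)
w1 = Bv₀ = (7·0 + 5·0 + 1·1; 1·0 + 4·0 + 3·1; 4·0 + 1·0 + 5·1) = (1, 3, 5)
w2 = Bw1 = (7·1 + 5·3 + 1·5; 1·1 + 4·3 + 3·5; 4·1 + 1·3 + 5·5) = (27, 28, 32)
w3 = Bw2 = (361, 235, 296)
Bw3 = (3998, 2189, 3159)
w3·Bw3 = 2892757; w3·w3 = 273162; μ ≈ 2892757/273162 = 10.5899

μ ≈ 10.5899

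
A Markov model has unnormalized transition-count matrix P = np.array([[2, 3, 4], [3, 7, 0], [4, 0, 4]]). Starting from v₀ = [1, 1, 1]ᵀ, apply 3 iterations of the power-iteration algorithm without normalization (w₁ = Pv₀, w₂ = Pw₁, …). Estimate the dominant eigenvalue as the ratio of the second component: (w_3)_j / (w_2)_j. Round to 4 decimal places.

w1 = Pv₀ = (9, 10, 8)
w2 = Pw1 = (80, 97, 68)
w3 = Pw2 = (723, 919, 592)
Ratio at component: 919 / 97 = 9.4742

λ ≈ 9.4742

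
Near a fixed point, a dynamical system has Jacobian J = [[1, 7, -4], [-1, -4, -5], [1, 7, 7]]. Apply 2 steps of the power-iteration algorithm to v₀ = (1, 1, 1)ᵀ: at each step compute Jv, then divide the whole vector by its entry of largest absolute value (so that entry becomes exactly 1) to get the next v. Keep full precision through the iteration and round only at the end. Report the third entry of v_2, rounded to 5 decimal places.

Jv0 = (4.000000, -10.000000, 15.000000); divide by 15.000000 → v1 = (0.266667, -0.666667, 1.000000)
Jv1 = (-8.400000, -2.600000, 2.600000); divide by -8.400000 → v2 = (1.000000, 0.309524, -0.309524)
Requested entry of v2: 39/-126 = -0.30952

-0.30952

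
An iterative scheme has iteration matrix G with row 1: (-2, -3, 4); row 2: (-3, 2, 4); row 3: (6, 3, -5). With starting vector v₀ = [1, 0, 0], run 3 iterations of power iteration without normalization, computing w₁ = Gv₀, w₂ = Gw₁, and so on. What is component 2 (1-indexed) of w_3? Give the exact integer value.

w1 = Gv₀ = ((-2)·1 + (-3)·0 + 4·0; (-3)·1 + 2·0 + 4·0; 6·1 + 3·0 + (-5)·0) = (-2, -3, 6)
w2 = Gw1 = ((-2)·(-2) + (-3)·(-3) + 4·6; (-3)·(-2) + 2·(-3) + 4·6; 6·(-2) + 3·(-3) + (-5)·6) = (37, 24, -51)
w3 = Gw2 = (-350, -267, 549)
The requested component of w3 is -267.

-267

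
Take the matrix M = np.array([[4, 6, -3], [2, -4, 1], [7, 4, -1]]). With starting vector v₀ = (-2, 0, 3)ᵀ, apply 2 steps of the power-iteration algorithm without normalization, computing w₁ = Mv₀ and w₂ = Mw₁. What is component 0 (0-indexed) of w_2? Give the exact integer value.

-23

w1 = Mv₀ = (4·(-2) + 6·0 + (-3)·3; 2·(-2) + (-4)·0 + 1·3; 7·(-2) + 4·0 + (-1)·3) = (-17, -1, -17)
w2 = Mw1 = (4·(-17) + 6·(-1) + (-3)·(-17); 2·(-17) + (-4)·(-1) + 1·(-17); 7·(-17) + 4·(-1) + (-1)·(-17)) = (-23, -47, -106)
The requested component of w2 is -23.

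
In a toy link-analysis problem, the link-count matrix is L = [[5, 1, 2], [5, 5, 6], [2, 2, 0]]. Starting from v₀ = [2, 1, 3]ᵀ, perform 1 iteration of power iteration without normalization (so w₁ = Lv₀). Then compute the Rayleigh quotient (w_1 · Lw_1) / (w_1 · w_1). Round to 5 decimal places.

λ ≈ 8.66195

w1 = Lv₀ = (17, 33, 6)
Lw1 = (130, 286, 100)
w1·Lw1 = 17·130 + 33·286 + 6·100 = 12248; w1·w1 = 17·17 + 33·33 + 6·6 = 1414
λ ≈ 12248/1414 = 8.66195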